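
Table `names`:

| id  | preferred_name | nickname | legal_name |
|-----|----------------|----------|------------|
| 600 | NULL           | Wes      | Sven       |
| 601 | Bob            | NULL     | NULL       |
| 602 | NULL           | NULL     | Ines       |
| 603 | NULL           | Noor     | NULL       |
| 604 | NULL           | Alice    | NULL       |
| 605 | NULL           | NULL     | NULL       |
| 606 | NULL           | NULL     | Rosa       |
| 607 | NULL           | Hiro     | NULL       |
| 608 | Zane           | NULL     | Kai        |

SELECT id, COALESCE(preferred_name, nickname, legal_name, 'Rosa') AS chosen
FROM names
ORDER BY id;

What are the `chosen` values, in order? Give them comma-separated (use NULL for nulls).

Wes, Bob, Ines, Noor, Alice, Rosa, Rosa, Hiro, Zane

id=600: preferred_name=NULL, nickname=Wes → Wes
id=601: preferred_name=Bob → Bob
id=602: preferred_name=NULL, nickname=NULL, legal_name=Ines → Ines
id=603: preferred_name=NULL, nickname=Noor → Noor
id=604: preferred_name=NULL, nickname=Alice → Alice
id=605: preferred_name=NULL, nickname=NULL, legal_name=NULL, → literal Rosa → Rosa
id=606: preferred_name=NULL, nickname=NULL, legal_name=Rosa → Rosa
id=607: preferred_name=NULL, nickname=Hiro → Hiro
id=608: preferred_name=Zane → Zane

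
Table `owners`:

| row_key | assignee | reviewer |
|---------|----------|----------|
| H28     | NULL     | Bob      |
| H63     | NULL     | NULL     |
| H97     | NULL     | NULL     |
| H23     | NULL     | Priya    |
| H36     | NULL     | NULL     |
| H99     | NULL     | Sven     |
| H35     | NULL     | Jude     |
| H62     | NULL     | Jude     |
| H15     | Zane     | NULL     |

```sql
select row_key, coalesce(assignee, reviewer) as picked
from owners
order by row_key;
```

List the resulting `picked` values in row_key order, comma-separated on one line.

row_key=H15: assignee=Zane → Zane
row_key=H23: assignee=NULL, reviewer=Priya → Priya
row_key=H28: assignee=NULL, reviewer=Bob → Bob
row_key=H35: assignee=NULL, reviewer=Jude → Jude
row_key=H36: assignee=NULL, reviewer=NULL (all NULL) → NULL
row_key=H62: assignee=NULL, reviewer=Jude → Jude
row_key=H63: assignee=NULL, reviewer=NULL (all NULL) → NULL
row_key=H97: assignee=NULL, reviewer=NULL (all NULL) → NULL
row_key=H99: assignee=NULL, reviewer=Sven → Sven

Zane, Priya, Bob, Jude, NULL, Jude, NULL, NULL, Sven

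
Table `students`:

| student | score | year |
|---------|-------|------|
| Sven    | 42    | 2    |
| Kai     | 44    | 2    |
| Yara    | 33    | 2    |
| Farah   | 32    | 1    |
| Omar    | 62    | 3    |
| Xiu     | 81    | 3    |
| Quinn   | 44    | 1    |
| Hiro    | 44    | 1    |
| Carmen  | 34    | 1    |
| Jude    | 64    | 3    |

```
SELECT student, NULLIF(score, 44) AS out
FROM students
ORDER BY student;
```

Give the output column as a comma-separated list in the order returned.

student=Carmen: score=34 vs 44: differ → 34
student=Farah: score=32 vs 44: differ → 32
student=Hiro: score=44 vs 44: equal → NULL
student=Jude: score=64 vs 44: differ → 64
student=Kai: score=44 vs 44: equal → NULL
student=Omar: score=62 vs 44: differ → 62
student=Quinn: score=44 vs 44: equal → NULL
student=Sven: score=42 vs 44: differ → 42
student=Xiu: score=81 vs 44: differ → 81
student=Yara: score=33 vs 44: differ → 33

34, 32, NULL, 64, NULL, 62, NULL, 42, 81, 33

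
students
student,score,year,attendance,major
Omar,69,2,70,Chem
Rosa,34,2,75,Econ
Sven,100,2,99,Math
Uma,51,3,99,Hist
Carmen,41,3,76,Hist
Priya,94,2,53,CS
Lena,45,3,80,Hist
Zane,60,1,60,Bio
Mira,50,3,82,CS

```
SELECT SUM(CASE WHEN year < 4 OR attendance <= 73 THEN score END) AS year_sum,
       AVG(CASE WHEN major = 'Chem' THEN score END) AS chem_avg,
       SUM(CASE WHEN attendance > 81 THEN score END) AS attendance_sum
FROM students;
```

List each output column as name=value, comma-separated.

year_sum=544, chem_avg=69, attendance_sum=201

[year_sum: year < 4 OR attendance <= 73]
student=Omar: ✓ → 69
student=Rosa: ✓ → 34
student=Sven: ✓ → 100
student=Uma: ✓ → 51
student=Carmen: ✓ → 41
student=Priya: ✓ → 94
student=Lena: ✓ → 45
student=Zane: ✓ → 60
student=Mira: ✓ → 50
year_sum = 69 + 34 + 100 + 51 + 41 + 94 + 45 + 60 + 50 = 544
—
[chem_avg: major = 'Chem']
student=Omar: ✓ → 69
student=Rosa: ✗
student=Sven: ✗
student=Uma: ✗
student=Carmen: ✗
student=Priya: ✗
student=Lena: ✗
student=Zane: ✗
student=Mira: ✗
chem_avg = 69
—
[attendance_sum: attendance > 81]
student=Omar: ✗
student=Rosa: ✗
student=Sven: ✓ → 100
student=Uma: ✓ → 51
student=Carmen: ✗
student=Priya: ✗
student=Lena: ✗
student=Zane: ✗
student=Mira: ✓ → 50
attendance_sum = 100 + 51 + 50 = 201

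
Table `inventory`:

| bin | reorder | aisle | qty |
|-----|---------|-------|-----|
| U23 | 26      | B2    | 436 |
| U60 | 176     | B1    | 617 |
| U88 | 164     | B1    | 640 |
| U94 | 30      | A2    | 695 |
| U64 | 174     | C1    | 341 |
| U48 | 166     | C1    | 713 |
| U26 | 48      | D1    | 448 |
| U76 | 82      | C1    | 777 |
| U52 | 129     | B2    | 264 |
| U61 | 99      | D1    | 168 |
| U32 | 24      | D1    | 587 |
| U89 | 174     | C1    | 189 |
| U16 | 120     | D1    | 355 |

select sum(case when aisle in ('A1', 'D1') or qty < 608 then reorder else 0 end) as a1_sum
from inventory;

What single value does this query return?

794

bin=U23: ✓ → 26
bin=U60: ✗
bin=U88: ✗
bin=U94: ✗
bin=U64: ✓ → 174
bin=U48: ✗
bin=U26: ✓ → 48
bin=U76: ✗
bin=U52: ✓ → 129
bin=U61: ✓ → 99
bin=U32: ✓ → 24
bin=U89: ✓ → 174
bin=U16: ✓ → 120
a1_sum = 26 + 174 + 48 + 129 + 99 + 24 + 174 + 120 = 794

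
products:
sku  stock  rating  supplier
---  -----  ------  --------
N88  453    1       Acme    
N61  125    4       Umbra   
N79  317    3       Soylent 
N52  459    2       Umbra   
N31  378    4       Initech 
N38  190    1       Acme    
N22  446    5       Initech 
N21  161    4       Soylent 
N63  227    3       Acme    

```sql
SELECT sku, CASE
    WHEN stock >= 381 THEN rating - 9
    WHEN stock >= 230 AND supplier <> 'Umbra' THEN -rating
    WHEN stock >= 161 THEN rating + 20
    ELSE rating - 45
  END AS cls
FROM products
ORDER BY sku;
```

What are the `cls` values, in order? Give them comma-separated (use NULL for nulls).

sku=N21: stock >= 161 → 24
sku=N22: stock >= 381 → -4
sku=N31: stock >= 230 AND supplier <> 'Umbra' → -4
sku=N38: stock >= 161 → 21
sku=N52: stock >= 381 → -7
sku=N61: ELSE → -41
sku=N63: stock >= 161 → 23
sku=N79: stock >= 230 AND supplier <> 'Umbra' → -3
sku=N88: stock >= 381 → -8

24, -4, -4, 21, -7, -41, 23, -3, -8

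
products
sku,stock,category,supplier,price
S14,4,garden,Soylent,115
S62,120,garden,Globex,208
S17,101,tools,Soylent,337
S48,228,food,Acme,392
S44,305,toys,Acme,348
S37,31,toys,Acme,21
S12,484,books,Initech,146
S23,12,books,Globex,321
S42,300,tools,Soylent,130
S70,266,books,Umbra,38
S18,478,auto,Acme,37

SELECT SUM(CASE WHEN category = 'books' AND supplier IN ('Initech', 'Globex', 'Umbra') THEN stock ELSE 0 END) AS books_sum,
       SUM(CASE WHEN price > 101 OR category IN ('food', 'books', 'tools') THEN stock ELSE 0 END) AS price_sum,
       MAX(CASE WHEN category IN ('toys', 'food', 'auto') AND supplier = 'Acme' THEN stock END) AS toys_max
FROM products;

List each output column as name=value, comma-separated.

books_sum=762, price_sum=1820, toys_max=478

[books_sum: category = 'books' AND supplier IN ('Initech', 'Globex', 'Umbra')]
sku=S14: ✗
sku=S62: ✗
sku=S17: ✗
sku=S48: ✗
sku=S44: ✗
sku=S37: ✗
sku=S12: ✓ → 484
sku=S23: ✓ → 12
sku=S42: ✗
sku=S70: ✓ → 266
sku=S18: ✗
books_sum = 484 + 12 + 266 = 762
—
[price_sum: price > 101 OR category IN ('food', 'books', 'tools')]
sku=S14: ✓ → 4
sku=S62: ✓ → 120
sku=S17: ✓ → 101
sku=S48: ✓ → 228
sku=S44: ✓ → 305
sku=S37: ✗
sku=S12: ✓ → 484
sku=S23: ✓ → 12
sku=S42: ✓ → 300
sku=S70: ✓ → 266
sku=S18: ✗
price_sum = 4 + 120 + 101 + 228 + 305 + 484 + 12 + 300 + 266 = 1820
—
[toys_max: category IN ('toys', 'food', 'auto') AND supplier = 'Acme']
sku=S14: ✗
sku=S62: ✗
sku=S17: ✗
sku=S48: ✓ → 228
sku=S44: ✓ → 305
sku=S37: ✓ → 31
sku=S12: ✗
sku=S23: ✗
sku=S42: ✗
sku=S70: ✗
sku=S18: ✓ → 478
toys_max = MAX(228, 305, 31, 478) = 478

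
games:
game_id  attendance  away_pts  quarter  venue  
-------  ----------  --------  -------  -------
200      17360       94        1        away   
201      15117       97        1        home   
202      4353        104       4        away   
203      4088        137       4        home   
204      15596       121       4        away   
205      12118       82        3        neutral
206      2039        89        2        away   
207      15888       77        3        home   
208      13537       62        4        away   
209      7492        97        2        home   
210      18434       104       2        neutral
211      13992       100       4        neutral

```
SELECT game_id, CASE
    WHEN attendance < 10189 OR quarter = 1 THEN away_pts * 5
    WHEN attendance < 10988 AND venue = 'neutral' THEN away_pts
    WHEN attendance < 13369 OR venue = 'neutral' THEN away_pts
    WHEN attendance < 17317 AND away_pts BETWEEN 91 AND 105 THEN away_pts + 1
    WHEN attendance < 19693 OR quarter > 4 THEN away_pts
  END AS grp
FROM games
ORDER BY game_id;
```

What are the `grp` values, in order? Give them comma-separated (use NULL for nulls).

game_id=200: attendance < 10189 OR quarter = 1 → 470
game_id=201: attendance < 10189 OR quarter = 1 → 485
game_id=202: attendance < 10189 OR quarter = 1 → 520
game_id=203: attendance < 10189 OR quarter = 1 → 685
game_id=204: attendance < 19693 OR quarter > 4 → 121
game_id=205: attendance < 13369 OR venue = 'neutral' → 82
game_id=206: attendance < 10189 OR quarter = 1 → 445
game_id=207: attendance < 19693 OR quarter > 4 → 77
game_id=208: attendance < 19693 OR quarter > 4 → 62
game_id=209: attendance < 10189 OR quarter = 1 → 485
game_id=210: attendance < 13369 OR venue = 'neutral' → 104
game_id=211: attendance < 13369 OR venue = 'neutral' → 100

470, 485, 520, 685, 121, 82, 445, 77, 62, 485, 104, 100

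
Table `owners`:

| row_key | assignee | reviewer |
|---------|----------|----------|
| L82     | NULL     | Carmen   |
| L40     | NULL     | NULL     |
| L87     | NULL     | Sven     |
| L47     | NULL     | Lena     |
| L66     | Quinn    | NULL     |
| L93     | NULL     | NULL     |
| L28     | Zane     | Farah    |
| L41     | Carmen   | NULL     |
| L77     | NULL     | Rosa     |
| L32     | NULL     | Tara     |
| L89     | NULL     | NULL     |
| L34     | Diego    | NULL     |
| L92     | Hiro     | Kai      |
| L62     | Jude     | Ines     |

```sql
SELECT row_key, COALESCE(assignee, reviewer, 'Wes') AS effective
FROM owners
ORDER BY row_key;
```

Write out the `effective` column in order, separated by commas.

row_key=L28: assignee=Zane → Zane
row_key=L32: assignee=NULL, reviewer=Tara → Tara
row_key=L34: assignee=Diego → Diego
row_key=L40: assignee=NULL, reviewer=NULL, → literal Wes → Wes
row_key=L41: assignee=Carmen → Carmen
row_key=L47: assignee=NULL, reviewer=Lena → Lena
row_key=L62: assignee=Jude → Jude
row_key=L66: assignee=Quinn → Quinn
row_key=L77: assignee=NULL, reviewer=Rosa → Rosa
row_key=L82: assignee=NULL, reviewer=Carmen → Carmen
row_key=L87: assignee=NULL, reviewer=Sven → Sven
row_key=L89: assignee=NULL, reviewer=NULL, → literal Wes → Wes
row_key=L92: assignee=Hiro → Hiro
row_key=L93: assignee=NULL, reviewer=NULL, → literal Wes → Wes

Zane, Tara, Diego, Wes, Carmen, Lena, Jude, Quinn, Rosa, Carmen, Sven, Wes, Hiro, Wes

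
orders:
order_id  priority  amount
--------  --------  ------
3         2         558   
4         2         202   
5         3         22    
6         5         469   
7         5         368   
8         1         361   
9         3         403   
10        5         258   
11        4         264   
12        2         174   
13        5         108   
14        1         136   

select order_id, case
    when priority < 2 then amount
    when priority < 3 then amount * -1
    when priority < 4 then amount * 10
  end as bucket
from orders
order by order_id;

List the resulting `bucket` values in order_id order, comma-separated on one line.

order_id=3: priority < 3 → -558
order_id=4: priority < 3 → -202
order_id=5: priority < 4 → 220
order_id=6: (no match → NULL) → NULL
order_id=7: (no match → NULL) → NULL
order_id=8: priority < 2 → 361
order_id=9: priority < 4 → 4030
order_id=10: (no match → NULL) → NULL
order_id=11: (no match → NULL) → NULL
order_id=12: priority < 3 → -174
order_id=13: (no match → NULL) → NULL
order_id=14: priority < 2 → 136

-558, -202, 220, NULL, NULL, 361, 4030, NULL, NULL, -174, NULL, 136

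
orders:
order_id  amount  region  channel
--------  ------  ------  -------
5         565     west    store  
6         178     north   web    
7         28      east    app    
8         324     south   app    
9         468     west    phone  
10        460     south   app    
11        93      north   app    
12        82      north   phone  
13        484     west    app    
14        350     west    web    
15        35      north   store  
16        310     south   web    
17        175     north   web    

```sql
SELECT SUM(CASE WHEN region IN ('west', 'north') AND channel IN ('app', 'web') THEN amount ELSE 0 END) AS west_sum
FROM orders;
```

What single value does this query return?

1280

order_id=5: ✗
order_id=6: ✓ → 178
order_id=7: ✗
order_id=8: ✗
order_id=9: ✗
order_id=10: ✗
order_id=11: ✓ → 93
order_id=12: ✗
order_id=13: ✓ → 484
order_id=14: ✓ → 350
order_id=15: ✗
order_id=16: ✗
order_id=17: ✓ → 175
west_sum = 178 + 93 + 484 + 350 + 175 = 1280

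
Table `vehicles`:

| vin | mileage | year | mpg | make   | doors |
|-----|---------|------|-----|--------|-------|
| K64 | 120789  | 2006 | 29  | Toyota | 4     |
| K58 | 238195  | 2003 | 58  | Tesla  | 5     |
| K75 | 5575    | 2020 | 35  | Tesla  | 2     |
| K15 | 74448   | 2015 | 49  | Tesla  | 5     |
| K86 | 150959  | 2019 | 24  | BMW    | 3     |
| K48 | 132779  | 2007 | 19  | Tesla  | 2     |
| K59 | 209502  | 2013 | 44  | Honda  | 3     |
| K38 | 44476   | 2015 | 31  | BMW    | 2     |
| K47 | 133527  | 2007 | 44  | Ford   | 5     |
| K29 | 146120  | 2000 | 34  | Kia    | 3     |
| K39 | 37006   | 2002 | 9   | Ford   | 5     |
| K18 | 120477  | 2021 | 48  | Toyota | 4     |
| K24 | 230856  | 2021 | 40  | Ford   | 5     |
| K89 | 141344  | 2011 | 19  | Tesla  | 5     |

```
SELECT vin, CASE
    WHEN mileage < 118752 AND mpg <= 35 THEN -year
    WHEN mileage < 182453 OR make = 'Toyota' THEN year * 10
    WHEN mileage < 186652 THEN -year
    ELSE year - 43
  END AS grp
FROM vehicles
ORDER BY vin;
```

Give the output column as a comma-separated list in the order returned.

20150, 20210, 1978, 20000, -2015, -2002, 20070, 20070, 1960, 1970, 20060, -2020, 20190, 20110

vin=K15: mileage < 182453 OR make = 'Toyota' → 20150
vin=K18: mileage < 182453 OR make = 'Toyota' → 20210
vin=K24: ELSE → 1978
vin=K29: mileage < 182453 OR make = 'Toyota' → 20000
vin=K38: mileage < 118752 AND mpg <= 35 → -2015
vin=K39: mileage < 118752 AND mpg <= 35 → -2002
vin=K47: mileage < 182453 OR make = 'Toyota' → 20070
vin=K48: mileage < 182453 OR make = 'Toyota' → 20070
vin=K58: ELSE → 1960
vin=K59: ELSE → 1970
vin=K64: mileage < 182453 OR make = 'Toyota' → 20060
vin=K75: mileage < 118752 AND mpg <= 35 → -2020
vin=K86: mileage < 182453 OR make = 'Toyota' → 20190
vin=K89: mileage < 182453 OR make = 'Toyota' → 20110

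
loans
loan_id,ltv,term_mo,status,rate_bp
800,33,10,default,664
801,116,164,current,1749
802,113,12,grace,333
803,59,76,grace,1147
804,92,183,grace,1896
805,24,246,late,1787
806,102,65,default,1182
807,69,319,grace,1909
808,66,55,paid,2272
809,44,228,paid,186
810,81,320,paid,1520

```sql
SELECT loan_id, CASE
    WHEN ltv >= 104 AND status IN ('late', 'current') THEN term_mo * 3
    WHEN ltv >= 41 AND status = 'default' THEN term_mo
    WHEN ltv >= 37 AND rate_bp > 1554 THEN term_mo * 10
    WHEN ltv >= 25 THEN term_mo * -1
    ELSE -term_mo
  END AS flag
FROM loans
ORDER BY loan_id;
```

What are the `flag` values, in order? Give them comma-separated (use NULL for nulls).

-10, 492, -12, -76, 1830, -246, 65, 3190, 550, -228, -320

loan_id=800: ltv >= 25 → -10
loan_id=801: ltv >= 104 AND status IN ('late', 'current') → 492
loan_id=802: ltv >= 25 → -12
loan_id=803: ltv >= 25 → -76
loan_id=804: ltv >= 37 AND rate_bp > 1554 → 1830
loan_id=805: ELSE → -246
loan_id=806: ltv >= 41 AND status = 'default' → 65
loan_id=807: ltv >= 37 AND rate_bp > 1554 → 3190
loan_id=808: ltv >= 37 AND rate_bp > 1554 → 550
loan_id=809: ltv >= 25 → -228
loan_id=810: ltv >= 25 → -320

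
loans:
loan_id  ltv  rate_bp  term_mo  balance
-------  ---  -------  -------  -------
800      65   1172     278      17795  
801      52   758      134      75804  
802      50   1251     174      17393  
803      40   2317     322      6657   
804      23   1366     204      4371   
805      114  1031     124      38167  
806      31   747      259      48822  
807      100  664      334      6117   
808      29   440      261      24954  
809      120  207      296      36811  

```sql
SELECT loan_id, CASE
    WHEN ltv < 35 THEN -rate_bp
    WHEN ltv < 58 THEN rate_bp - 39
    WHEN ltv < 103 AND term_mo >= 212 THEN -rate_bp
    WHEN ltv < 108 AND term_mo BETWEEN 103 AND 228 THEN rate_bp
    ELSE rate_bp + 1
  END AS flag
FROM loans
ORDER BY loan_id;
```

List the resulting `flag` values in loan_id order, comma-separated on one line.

loan_id=800: ltv < 103 AND term_mo >= 212 → -1172
loan_id=801: ltv < 58 → 719
loan_id=802: ltv < 58 → 1212
loan_id=803: ltv < 58 → 2278
loan_id=804: ltv < 35 → -1366
loan_id=805: ELSE → 1032
loan_id=806: ltv < 35 → -747
loan_id=807: ltv < 103 AND term_mo >= 212 → -664
loan_id=808: ltv < 35 → -440
loan_id=809: ELSE → 208

-1172, 719, 1212, 2278, -1366, 1032, -747, -664, -440, 208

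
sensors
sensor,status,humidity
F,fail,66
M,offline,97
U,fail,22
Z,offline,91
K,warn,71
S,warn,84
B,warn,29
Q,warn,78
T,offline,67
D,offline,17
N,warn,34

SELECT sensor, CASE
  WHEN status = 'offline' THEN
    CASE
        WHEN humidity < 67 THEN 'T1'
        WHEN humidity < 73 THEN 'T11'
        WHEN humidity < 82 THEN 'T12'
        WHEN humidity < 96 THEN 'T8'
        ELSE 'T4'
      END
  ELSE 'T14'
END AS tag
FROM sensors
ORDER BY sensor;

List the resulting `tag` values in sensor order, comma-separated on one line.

sensor=B: status='warn' → outer ELSE → T14
sensor=D: status='offline' → inner[humidity < 67] → T1
sensor=F: status='fail' → outer ELSE → T14
sensor=K: status='warn' → outer ELSE → T14
sensor=M: status='offline' → inner[ELSE] → T4
sensor=N: status='warn' → outer ELSE → T14
sensor=Q: status='warn' → outer ELSE → T14
sensor=S: status='warn' → outer ELSE → T14
sensor=T: status='offline' → inner[humidity < 73] → T11
sensor=U: status='fail' → outer ELSE → T14
sensor=Z: status='offline' → inner[humidity < 96] → T8

T14, T1, T14, T14, T4, T14, T14, T14, T11, T14, T8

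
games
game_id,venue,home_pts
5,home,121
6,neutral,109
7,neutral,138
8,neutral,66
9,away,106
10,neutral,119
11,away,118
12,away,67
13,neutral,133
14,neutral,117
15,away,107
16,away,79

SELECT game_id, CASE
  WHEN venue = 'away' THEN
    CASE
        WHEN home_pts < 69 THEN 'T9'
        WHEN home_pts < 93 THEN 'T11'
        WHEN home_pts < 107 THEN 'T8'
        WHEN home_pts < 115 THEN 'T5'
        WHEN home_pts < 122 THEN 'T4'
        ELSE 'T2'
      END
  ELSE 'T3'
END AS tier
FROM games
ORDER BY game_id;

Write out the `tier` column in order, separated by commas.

T3, T3, T3, T3, T8, T3, T4, T9, T3, T3, T5, T11

game_id=5: venue='home' → outer ELSE → T3
game_id=6: venue='neutral' → outer ELSE → T3
game_id=7: venue='neutral' → outer ELSE → T3
game_id=8: venue='neutral' → outer ELSE → T3
game_id=9: venue='away' → inner[home_pts < 107] → T8
game_id=10: venue='neutral' → outer ELSE → T3
game_id=11: venue='away' → inner[home_pts < 122] → T4
game_id=12: venue='away' → inner[home_pts < 69] → T9
game_id=13: venue='neutral' → outer ELSE → T3
game_id=14: venue='neutral' → outer ELSE → T3
game_id=15: venue='away' → inner[home_pts < 115] → T5
game_id=16: venue='away' → inner[home_pts < 93] → T11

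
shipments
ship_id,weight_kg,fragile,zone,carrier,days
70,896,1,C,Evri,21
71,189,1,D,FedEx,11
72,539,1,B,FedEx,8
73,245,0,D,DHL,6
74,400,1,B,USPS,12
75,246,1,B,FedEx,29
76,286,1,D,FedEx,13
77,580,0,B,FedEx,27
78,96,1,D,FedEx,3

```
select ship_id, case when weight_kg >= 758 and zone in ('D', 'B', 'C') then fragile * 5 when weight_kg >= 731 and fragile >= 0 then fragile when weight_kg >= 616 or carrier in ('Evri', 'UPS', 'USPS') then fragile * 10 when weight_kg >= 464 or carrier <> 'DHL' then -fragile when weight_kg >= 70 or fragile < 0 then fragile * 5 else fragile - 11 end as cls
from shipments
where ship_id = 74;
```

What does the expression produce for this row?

10

ship_id = 74: weight_kg=400, fragile=1, zone=B, carrier=USPS, days=12.
weight_kg >= 758 and zone in ('D', 'B', 'C') → false
weight_kg >= 731 and fragile >= 0 → false
weight_kg >= 616 or carrier in ('Evri', 'UPS', 'USPS') → true → 10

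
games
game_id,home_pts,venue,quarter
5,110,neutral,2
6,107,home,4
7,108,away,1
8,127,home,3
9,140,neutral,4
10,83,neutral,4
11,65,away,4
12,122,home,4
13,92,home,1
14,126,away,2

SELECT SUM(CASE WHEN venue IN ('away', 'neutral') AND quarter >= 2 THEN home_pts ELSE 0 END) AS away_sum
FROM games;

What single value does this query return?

524

game_id=5: ✓ → 110
game_id=6: ✗
game_id=7: ✗
game_id=8: ✗
game_id=9: ✓ → 140
game_id=10: ✓ → 83
game_id=11: ✓ → 65
game_id=12: ✗
game_id=13: ✗
game_id=14: ✓ → 126
away_sum = 110 + 140 + 83 + 65 + 126 = 524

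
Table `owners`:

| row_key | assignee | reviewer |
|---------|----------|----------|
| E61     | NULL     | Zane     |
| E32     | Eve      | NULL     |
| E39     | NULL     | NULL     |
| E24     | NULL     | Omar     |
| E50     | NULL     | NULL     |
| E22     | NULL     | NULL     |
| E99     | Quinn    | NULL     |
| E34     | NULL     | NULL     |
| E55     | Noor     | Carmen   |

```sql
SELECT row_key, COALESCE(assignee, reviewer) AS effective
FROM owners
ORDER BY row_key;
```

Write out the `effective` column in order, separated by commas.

NULL, Omar, Eve, NULL, NULL, NULL, Noor, Zane, Quinn

row_key=E22: assignee=NULL, reviewer=NULL (all NULL) → NULL
row_key=E24: assignee=NULL, reviewer=Omar → Omar
row_key=E32: assignee=Eve → Eve
row_key=E34: assignee=NULL, reviewer=NULL (all NULL) → NULL
row_key=E39: assignee=NULL, reviewer=NULL (all NULL) → NULL
row_key=E50: assignee=NULL, reviewer=NULL (all NULL) → NULL
row_key=E55: assignee=Noor → Noor
row_key=E61: assignee=NULL, reviewer=Zane → Zane
row_key=E99: assignee=Quinn → Quinn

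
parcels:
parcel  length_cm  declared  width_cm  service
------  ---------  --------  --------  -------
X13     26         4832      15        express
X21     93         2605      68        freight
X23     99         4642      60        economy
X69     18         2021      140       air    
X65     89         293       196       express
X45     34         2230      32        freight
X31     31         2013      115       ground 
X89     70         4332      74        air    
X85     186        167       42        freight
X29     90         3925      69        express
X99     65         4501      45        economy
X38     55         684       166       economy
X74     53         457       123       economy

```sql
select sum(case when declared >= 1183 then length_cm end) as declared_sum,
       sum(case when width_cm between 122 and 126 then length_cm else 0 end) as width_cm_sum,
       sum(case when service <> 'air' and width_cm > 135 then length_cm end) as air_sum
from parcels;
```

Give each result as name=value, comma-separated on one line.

[declared_sum: declared >= 1183]
parcel=X13: ✓ → 26
parcel=X21: ✓ → 93
parcel=X23: ✓ → 99
parcel=X69: ✓ → 18
parcel=X65: ✗
parcel=X45: ✓ → 34
parcel=X31: ✓ → 31
parcel=X89: ✓ → 70
parcel=X85: ✗
parcel=X29: ✓ → 90
parcel=X99: ✓ → 65
parcel=X38: ✗
parcel=X74: ✗
declared_sum = 26 + 93 + 99 + 18 + 34 + 31 + 70 + 90 + 65 = 526
—
[width_cm_sum: width_cm between 122 and 126]
parcel=X13: ✗
parcel=X21: ✗
parcel=X23: ✗
parcel=X69: ✗
parcel=X65: ✗
parcel=X45: ✗
parcel=X31: ✗
parcel=X89: ✗
parcel=X85: ✗
parcel=X29: ✗
parcel=X99: ✗
parcel=X38: ✗
parcel=X74: ✓ → 53
width_cm_sum = 53
—
[air_sum: service <> 'air' and width_cm > 135]
parcel=X13: ✗
parcel=X21: ✗
parcel=X23: ✗
parcel=X69: ✗
parcel=X65: ✓ → 89
parcel=X45: ✗
parcel=X31: ✗
parcel=X89: ✗
parcel=X85: ✗
parcel=X29: ✗
parcel=X99: ✗
parcel=X38: ✓ → 55
parcel=X74: ✗
air_sum = 89 + 55 = 144

declared_sum=526, width_cm_sum=53, air_sum=144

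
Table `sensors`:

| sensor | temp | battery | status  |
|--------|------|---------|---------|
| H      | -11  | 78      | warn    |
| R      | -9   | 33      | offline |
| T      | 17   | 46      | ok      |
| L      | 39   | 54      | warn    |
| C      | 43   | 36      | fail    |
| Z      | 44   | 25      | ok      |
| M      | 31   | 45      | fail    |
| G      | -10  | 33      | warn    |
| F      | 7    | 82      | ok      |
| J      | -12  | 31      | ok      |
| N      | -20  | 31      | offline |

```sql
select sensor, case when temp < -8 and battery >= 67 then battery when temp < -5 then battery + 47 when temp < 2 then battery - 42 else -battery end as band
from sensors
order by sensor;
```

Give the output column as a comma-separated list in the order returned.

-36, -82, 80, 78, 78, -54, -45, 78, 80, -46, -25

sensor=C: ELSE → -36
sensor=F: ELSE → -82
sensor=G: temp < -5 → 80
sensor=H: temp < -8 and battery >= 67 → 78
sensor=J: temp < -5 → 78
sensor=L: ELSE → -54
sensor=M: ELSE → -45
sensor=N: temp < -5 → 78
sensor=R: temp < -5 → 80
sensor=T: ELSE → -46
sensor=Z: ELSE → -25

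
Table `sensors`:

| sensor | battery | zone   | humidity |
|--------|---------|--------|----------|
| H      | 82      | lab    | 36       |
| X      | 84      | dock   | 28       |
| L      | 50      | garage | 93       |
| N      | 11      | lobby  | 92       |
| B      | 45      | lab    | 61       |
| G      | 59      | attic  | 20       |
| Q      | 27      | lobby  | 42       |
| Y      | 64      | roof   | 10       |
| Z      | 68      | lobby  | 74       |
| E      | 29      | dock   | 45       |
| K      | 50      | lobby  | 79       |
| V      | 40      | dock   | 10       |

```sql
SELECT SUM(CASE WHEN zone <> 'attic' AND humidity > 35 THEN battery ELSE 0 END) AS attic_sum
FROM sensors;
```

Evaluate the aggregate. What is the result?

sensor=H: ✓ → 82
sensor=X: ✗
sensor=L: ✓ → 50
sensor=N: ✓ → 11
sensor=B: ✓ → 45
sensor=G: ✗
sensor=Q: ✓ → 27
sensor=Y: ✗
sensor=Z: ✓ → 68
sensor=E: ✓ → 29
sensor=K: ✓ → 50
sensor=V: ✗
attic_sum = 82 + 50 + 11 + 45 + 27 + 68 + 29 + 50 = 362

362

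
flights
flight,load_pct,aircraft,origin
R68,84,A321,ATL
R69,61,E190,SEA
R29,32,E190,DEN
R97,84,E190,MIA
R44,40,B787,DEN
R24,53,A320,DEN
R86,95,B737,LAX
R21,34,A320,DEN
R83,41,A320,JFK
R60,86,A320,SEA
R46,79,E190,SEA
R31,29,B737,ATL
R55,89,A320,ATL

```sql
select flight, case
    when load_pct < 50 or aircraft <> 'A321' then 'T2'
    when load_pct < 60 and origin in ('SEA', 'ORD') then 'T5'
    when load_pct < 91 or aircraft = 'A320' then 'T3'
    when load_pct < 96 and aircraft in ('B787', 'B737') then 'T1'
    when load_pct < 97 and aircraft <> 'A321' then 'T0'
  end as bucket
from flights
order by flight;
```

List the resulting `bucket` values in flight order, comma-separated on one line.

T2, T2, T2, T2, T2, T2, T2, T2, T3, T2, T2, T2, T2

flight=R21: load_pct < 50 or aircraft <> 'A321' → T2
flight=R24: load_pct < 50 or aircraft <> 'A321' → T2
flight=R29: load_pct < 50 or aircraft <> 'A321' → T2
flight=R31: load_pct < 50 or aircraft <> 'A321' → T2
flight=R44: load_pct < 50 or aircraft <> 'A321' → T2
flight=R46: load_pct < 50 or aircraft <> 'A321' → T2
flight=R55: load_pct < 50 or aircraft <> 'A321' → T2
flight=R60: load_pct < 50 or aircraft <> 'A321' → T2
flight=R68: load_pct < 91 or aircraft = 'A320' → T3
flight=R69: load_pct < 50 or aircraft <> 'A321' → T2
flight=R83: load_pct < 50 or aircraft <> 'A321' → T2
flight=R86: load_pct < 50 or aircraft <> 'A321' → T2
flight=R97: load_pct < 50 or aircraft <> 'A321' → T2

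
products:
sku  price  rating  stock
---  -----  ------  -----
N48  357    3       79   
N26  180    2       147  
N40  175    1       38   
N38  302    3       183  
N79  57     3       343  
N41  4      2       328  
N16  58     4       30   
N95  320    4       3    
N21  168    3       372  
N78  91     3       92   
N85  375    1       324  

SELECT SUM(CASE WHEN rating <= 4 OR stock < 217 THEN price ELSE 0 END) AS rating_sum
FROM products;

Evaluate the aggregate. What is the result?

2087

sku=N48: ✓ → 357
sku=N26: ✓ → 180
sku=N40: ✓ → 175
sku=N38: ✓ → 302
sku=N79: ✓ → 57
sku=N41: ✓ → 4
sku=N16: ✓ → 58
sku=N95: ✓ → 320
sku=N21: ✓ → 168
sku=N78: ✓ → 91
sku=N85: ✓ → 375
rating_sum = 357 + 180 + 175 + 302 + 57 + 4 + 58 + 320 + 168 + 91 + 375 = 2087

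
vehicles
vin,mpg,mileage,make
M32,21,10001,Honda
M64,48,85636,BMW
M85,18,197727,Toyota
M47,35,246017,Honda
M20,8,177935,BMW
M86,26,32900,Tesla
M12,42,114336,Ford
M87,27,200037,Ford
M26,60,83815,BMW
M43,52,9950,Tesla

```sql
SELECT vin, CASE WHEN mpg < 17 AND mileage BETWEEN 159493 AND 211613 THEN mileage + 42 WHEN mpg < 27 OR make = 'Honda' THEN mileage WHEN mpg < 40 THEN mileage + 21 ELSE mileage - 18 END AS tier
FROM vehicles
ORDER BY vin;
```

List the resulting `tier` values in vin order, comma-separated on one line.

vin=M12: ELSE → 114318
vin=M20: mpg < 17 AND mileage BETWEEN 159493 AND 211613 → 177977
vin=M26: ELSE → 83797
vin=M32: mpg < 27 OR make = 'Honda' → 10001
vin=M43: ELSE → 9932
vin=M47: mpg < 27 OR make = 'Honda' → 246017
vin=M64: ELSE → 85618
vin=M85: mpg < 27 OR make = 'Honda' → 197727
vin=M86: mpg < 27 OR make = 'Honda' → 32900
vin=M87: mpg < 40 → 200058

114318, 177977, 83797, 10001, 9932, 246017, 85618, 197727, 32900, 200058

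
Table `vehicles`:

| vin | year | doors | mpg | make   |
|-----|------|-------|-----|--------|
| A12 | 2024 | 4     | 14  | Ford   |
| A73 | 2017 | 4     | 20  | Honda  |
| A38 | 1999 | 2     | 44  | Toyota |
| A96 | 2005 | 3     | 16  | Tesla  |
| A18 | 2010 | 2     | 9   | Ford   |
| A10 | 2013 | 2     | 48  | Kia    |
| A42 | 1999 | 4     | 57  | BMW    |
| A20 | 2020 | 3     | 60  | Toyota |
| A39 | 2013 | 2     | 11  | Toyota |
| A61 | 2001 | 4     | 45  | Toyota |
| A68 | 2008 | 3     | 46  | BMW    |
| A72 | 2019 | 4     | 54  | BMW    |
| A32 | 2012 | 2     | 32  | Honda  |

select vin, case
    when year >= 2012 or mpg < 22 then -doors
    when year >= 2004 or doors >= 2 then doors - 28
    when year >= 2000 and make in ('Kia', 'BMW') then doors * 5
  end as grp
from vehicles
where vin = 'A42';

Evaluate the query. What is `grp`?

-24

vin = A42: year=1999, doors=4, mpg=57, make=BMW.
year >= 2012 or mpg < 22 → false
year >= 2004 or doors >= 2 → true → -24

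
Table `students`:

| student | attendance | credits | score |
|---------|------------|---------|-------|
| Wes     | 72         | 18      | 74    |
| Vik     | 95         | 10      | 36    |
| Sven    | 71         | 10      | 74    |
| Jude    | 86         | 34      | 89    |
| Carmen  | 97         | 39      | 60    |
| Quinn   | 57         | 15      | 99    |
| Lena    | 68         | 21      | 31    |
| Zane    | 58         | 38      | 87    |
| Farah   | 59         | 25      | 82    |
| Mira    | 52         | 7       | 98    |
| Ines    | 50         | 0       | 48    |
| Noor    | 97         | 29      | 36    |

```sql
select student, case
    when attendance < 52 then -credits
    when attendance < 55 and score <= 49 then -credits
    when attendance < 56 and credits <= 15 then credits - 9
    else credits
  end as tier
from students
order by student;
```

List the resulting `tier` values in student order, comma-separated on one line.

student=Carmen: ELSE → 39
student=Farah: ELSE → 25
student=Ines: attendance < 52 → 0
student=Jude: ELSE → 34
student=Lena: ELSE → 21
student=Mira: attendance < 56 and credits <= 15 → -2
student=Noor: ELSE → 29
student=Quinn: ELSE → 15
student=Sven: ELSE → 10
student=Vik: ELSE → 10
student=Wes: ELSE → 18
student=Zane: ELSE → 38

39, 25, 0, 34, 21, -2, 29, 15, 10, 10, 18, 38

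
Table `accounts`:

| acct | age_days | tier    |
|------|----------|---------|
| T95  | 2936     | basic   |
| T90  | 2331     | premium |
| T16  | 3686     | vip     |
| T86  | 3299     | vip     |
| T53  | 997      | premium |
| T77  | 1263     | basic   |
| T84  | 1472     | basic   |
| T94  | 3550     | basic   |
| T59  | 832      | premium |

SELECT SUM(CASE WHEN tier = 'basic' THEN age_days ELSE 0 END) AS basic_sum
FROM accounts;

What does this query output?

acct=T95: ✓ → 2936
acct=T90: ✗
acct=T16: ✗
acct=T86: ✗
acct=T53: ✗
acct=T77: ✓ → 1263
acct=T84: ✓ → 1472
acct=T94: ✓ → 3550
acct=T59: ✗
basic_sum = 2936 + 1263 + 1472 + 3550 = 9221

9221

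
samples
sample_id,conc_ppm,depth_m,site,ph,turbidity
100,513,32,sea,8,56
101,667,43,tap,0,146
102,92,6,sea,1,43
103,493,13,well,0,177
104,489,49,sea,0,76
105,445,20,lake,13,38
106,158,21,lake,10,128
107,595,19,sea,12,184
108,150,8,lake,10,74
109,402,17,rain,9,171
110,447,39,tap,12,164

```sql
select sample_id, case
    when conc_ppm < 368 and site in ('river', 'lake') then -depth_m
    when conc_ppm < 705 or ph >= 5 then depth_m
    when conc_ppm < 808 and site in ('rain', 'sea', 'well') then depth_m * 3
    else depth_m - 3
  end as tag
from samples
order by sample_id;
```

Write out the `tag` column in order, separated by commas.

32, 43, 6, 13, 49, 20, -21, 19, -8, 17, 39

sample_id=100: conc_ppm < 705 or ph >= 5 → 32
sample_id=101: conc_ppm < 705 or ph >= 5 → 43
sample_id=102: conc_ppm < 705 or ph >= 5 → 6
sample_id=103: conc_ppm < 705 or ph >= 5 → 13
sample_id=104: conc_ppm < 705 or ph >= 5 → 49
sample_id=105: conc_ppm < 705 or ph >= 5 → 20
sample_id=106: conc_ppm < 368 and site in ('river', 'lake') → -21
sample_id=107: conc_ppm < 705 or ph >= 5 → 19
sample_id=108: conc_ppm < 368 and site in ('river', 'lake') → -8
sample_id=109: conc_ppm < 705 or ph >= 5 → 17
sample_id=110: conc_ppm < 705 or ph >= 5 → 39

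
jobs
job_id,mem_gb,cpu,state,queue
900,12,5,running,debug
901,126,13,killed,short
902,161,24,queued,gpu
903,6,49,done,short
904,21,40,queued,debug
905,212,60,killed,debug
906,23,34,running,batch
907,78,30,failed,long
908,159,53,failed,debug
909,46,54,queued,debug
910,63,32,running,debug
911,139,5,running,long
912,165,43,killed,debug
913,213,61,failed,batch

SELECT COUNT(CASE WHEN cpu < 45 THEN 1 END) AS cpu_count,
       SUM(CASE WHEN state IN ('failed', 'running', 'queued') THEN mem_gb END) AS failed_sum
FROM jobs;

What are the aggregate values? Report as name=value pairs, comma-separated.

cpu_count=9, failed_sum=915

[cpu_count: cpu < 45]
job_id=900: ✓ → 1
job_id=901: ✓ → 1
job_id=902: ✓ → 1
job_id=903: ✗
job_id=904: ✓ → 1
job_id=905: ✗
job_id=906: ✓ → 1
job_id=907: ✓ → 1
job_id=908: ✗
job_id=909: ✗
job_id=910: ✓ → 1
job_id=911: ✓ → 1
job_id=912: ✓ → 1
job_id=913: ✗
cpu_count = COUNT(1, 1, 1, 1, 1, 1, 1, 1, 1) = 9
—
[failed_sum: state IN ('failed', 'running', 'queued')]
job_id=900: ✓ → 12
job_id=901: ✗
job_id=902: ✓ → 161
job_id=903: ✗
job_id=904: ✓ → 21
job_id=905: ✗
job_id=906: ✓ → 23
job_id=907: ✓ → 78
job_id=908: ✓ → 159
job_id=909: ✓ → 46
job_id=910: ✓ → 63
job_id=911: ✓ → 139
job_id=912: ✗
job_id=913: ✓ → 213
failed_sum = 12 + 161 + 21 + 23 + 78 + 159 + 46 + 63 + 139 + 213 = 915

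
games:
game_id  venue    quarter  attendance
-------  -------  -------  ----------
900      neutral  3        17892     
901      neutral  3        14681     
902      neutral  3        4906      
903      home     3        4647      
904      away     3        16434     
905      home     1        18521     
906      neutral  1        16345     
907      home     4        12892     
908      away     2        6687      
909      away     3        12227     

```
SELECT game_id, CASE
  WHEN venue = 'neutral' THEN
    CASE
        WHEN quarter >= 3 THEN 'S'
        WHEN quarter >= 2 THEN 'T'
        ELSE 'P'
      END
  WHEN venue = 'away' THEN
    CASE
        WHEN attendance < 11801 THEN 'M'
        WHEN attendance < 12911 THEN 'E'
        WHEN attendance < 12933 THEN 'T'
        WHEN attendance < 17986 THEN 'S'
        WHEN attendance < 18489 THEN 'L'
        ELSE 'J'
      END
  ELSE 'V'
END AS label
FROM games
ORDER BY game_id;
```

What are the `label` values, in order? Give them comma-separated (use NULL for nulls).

S, S, S, V, S, V, P, V, M, E

game_id=900: venue='neutral' → inner[quarter >= 3] → S
game_id=901: venue='neutral' → inner[quarter >= 3] → S
game_id=902: venue='neutral' → inner[quarter >= 3] → S
game_id=903: venue='home' → outer ELSE → V
game_id=904: venue='away' → inner[attendance < 17986] → S
game_id=905: venue='home' → outer ELSE → V
game_id=906: venue='neutral' → inner[ELSE] → P
game_id=907: venue='home' → outer ELSE → V
game_id=908: venue='away' → inner[attendance < 11801] → M
game_id=909: venue='away' → inner[attendance < 12911] → E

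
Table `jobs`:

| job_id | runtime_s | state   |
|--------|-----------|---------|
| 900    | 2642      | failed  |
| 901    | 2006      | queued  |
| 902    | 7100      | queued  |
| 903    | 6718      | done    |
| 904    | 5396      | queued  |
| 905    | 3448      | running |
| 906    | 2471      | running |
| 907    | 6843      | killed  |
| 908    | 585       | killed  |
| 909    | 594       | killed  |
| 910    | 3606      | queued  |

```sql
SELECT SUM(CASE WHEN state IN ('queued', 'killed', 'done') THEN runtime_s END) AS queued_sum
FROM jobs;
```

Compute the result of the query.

job_id=900: ✗
job_id=901: ✓ → 2006
job_id=902: ✓ → 7100
job_id=903: ✓ → 6718
job_id=904: ✓ → 5396
job_id=905: ✗
job_id=906: ✗
job_id=907: ✓ → 6843
job_id=908: ✓ → 585
job_id=909: ✓ → 594
job_id=910: ✓ → 3606
queued_sum = 2006 + 7100 + 6718 + 5396 + 6843 + 585 + 594 + 3606 = 32848

32848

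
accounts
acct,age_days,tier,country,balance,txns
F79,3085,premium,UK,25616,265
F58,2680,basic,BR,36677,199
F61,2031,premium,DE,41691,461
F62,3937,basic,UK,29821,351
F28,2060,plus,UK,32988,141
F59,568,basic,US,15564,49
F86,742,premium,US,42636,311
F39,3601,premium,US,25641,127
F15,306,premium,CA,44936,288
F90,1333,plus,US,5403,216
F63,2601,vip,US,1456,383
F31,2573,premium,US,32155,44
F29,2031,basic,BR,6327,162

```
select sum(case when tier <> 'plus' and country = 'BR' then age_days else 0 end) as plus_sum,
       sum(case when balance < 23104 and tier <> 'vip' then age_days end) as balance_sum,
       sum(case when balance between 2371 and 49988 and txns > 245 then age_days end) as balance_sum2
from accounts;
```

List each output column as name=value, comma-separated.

[plus_sum: tier <> 'plus' and country = 'BR']
acct=F79: ✗
acct=F58: ✓ → 2680
acct=F61: ✗
acct=F62: ✗
acct=F28: ✗
acct=F59: ✗
acct=F86: ✗
acct=F39: ✗
acct=F15: ✗
acct=F90: ✗
acct=F63: ✗
acct=F31: ✗
acct=F29: ✓ → 2031
plus_sum = 2680 + 2031 = 4711
—
[balance_sum: balance < 23104 and tier <> 'vip']
acct=F79: ✗
acct=F58: ✗
acct=F61: ✗
acct=F62: ✗
acct=F28: ✗
acct=F59: ✓ → 568
acct=F86: ✗
acct=F39: ✗
acct=F15: ✗
acct=F90: ✓ → 1333
acct=F63: ✗
acct=F31: ✗
acct=F29: ✓ → 2031
balance_sum = 568 + 1333 + 2031 = 3932
—
[balance_sum2: balance between 2371 and 49988 and txns > 245]
acct=F79: ✓ → 3085
acct=F58: ✗
acct=F61: ✓ → 2031
acct=F62: ✓ → 3937
acct=F28: ✗
acct=F59: ✗
acct=F86: ✓ → 742
acct=F39: ✗
acct=F15: ✓ → 306
acct=F90: ✗
acct=F63: ✗
acct=F31: ✗
acct=F29: ✗
balance_sum2 = 3085 + 2031 + 3937 + 742 + 306 = 10101

plus_sum=4711, balance_sum=3932, balance_sum2=10101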